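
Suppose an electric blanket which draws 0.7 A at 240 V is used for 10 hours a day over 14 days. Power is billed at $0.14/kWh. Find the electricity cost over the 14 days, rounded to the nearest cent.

Power = 0.7 A × 240 V = 168 W = 0.168 kW
Runtime = 10 h/day × 14 days = 140 h
Energy = 0.168 kW × 140 h = 23.52 kWh
Cost = 23.52 kWh × $0.14/kWh = $3.29

$3.29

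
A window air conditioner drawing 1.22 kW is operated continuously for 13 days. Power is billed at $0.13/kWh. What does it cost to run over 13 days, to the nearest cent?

$49.48

Runtime = 24 h × 13 = 312 h
Energy = 1.22 kW × 312 h = 380.64 kWh
Cost = 380.64 kWh × $0.13/kWh = $49.48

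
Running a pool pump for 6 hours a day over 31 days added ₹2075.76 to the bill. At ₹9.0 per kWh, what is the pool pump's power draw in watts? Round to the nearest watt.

1240 W

Energy = ₹2075.76 ÷ ₹9.0/kWh = 230.64 kWh
Runtime = 6 h/day × 31 days = 186 h
Power = 230.64 kWh ÷ 186 h = 1.24 kW = 1240 W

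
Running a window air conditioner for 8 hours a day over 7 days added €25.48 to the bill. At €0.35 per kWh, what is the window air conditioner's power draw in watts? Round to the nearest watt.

1300 W

Energy = €25.48 ÷ €0.35/kWh = 72.8 kWh
Runtime = 8 h/day × 7 days = 56 h
Power = 72.8 kWh ÷ 56 h = 1.3 kW = 1300 W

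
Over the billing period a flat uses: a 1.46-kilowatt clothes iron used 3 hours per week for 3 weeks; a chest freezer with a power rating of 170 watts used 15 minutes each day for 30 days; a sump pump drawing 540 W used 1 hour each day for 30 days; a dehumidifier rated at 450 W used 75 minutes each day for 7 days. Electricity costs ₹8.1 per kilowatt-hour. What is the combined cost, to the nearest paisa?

₹279.88

clothes iron: Runtime = 3 h/week × 3 weeks = 9 h
clothes iron: 1.46 kW × 9 h = 13.14 kWh
chest freezer: Runtime = 15 min × 30 = 450 min = 7.5 h
chest freezer: 0.17 kW × 7.5 h = 1.275 kWh
sump pump: Runtime = 1 h/day × 30 days = 30 h
sump pump: 0.54 kW × 30 h = 16.2 kWh
dehumidifier: Runtime = 75 min × 7 = 525 min = 8.75 h
dehumidifier: 0.45 kW × 8.75 h = 3.9375 kWh
Total energy = 34.5525 kWh
Cost = 34.5525 × ₹8.1 = ₹279.88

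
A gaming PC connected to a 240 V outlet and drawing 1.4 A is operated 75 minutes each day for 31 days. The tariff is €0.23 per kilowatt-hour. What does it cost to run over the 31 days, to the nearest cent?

Power = 1.4 A × 240 V = 336 W = 0.336 kW
Runtime = 75 min × 31 = 2325 min = 38.75 h
Energy = 0.336 kW × 38.75 h = 13.02 kWh
Cost = 13.02 kWh × €0.23/kWh = €2.99

€2.99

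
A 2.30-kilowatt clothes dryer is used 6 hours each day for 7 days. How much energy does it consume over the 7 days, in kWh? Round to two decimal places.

96.60 kWh

Runtime = 6 h/day × 7 days = 42 h
Energy = 2.3 kW × 42 h = 96.6 kWh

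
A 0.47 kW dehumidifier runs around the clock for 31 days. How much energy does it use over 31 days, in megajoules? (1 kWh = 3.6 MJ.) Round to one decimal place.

Runtime = 24 h × 31 = 744 h
Energy = 0.47 kW × 744 h = 349.68 kWh
= 349.68 × 3.6 MJ = 1258.8 MJ

1258.8 MJ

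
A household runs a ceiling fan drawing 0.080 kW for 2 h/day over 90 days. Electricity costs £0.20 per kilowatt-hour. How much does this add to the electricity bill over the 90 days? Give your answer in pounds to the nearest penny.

Runtime = 2 h/day × 90 days = 180 h
Energy = 0.08 kW × 180 h = 14.4 kWh
Cost = 14.4 kWh × £0.20/kWh = £2.88

£2.88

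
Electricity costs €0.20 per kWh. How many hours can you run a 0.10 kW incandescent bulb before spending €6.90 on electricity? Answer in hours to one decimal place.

Energy available = €6.90 ÷ €0.20/kWh = 34.5 kWh
Hours = 34.5 kWh ÷ 0.1 kW = 345.0 h

345.0 h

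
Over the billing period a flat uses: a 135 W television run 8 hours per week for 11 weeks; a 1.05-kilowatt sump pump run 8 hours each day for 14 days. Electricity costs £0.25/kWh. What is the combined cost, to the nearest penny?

television: Runtime = 8 h/week × 11 weeks = 88 h
television: 0.135 kW × 88 h = 11.88 kWh
sump pump: Runtime = 8 h/day × 14 days = 112 h
sump pump: 1.05 kW × 112 h = 117.6 kWh
Total energy = 129.48 kWh
Cost = 129.48 × £0.25 = £32.37

£32.37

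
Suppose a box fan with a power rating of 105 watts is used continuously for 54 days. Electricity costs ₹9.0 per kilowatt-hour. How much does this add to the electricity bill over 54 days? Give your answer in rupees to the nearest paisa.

₹1224.72

Runtime = 24 h × 54 = 1296 h
Energy = 0.105 kW × 1296 h = 136.08 kWh
Cost = 136.08 kWh × ₹9.0/kWh = ₹1224.72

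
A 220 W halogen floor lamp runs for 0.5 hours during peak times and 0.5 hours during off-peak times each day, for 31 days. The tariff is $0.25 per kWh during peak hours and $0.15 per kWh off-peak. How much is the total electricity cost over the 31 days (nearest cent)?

Peak energy = 0.22 kW × 0.5 h × 31 = 3.41 kWh
Off-peak energy = 0.22 kW × 0.5 h × 31 = 3.41 kWh
Cost = 3.41 × $0.25 + 3.41 × $0.15 = $0.8525 + $0.5115 = $1.36

$1.36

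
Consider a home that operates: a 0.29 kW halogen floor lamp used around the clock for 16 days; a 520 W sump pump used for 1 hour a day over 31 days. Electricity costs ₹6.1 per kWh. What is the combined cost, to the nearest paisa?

₹777.63

halogen floor lamp: Runtime = 24 h × 16 = 384 h
halogen floor lamp: 0.29 kW × 384 h = 111.36 kWh
sump pump: Runtime = 1 h/day × 31 days = 31 h
sump pump: 0.52 kW × 31 h = 16.12 kWh
Total energy = 127.48 kWh
Cost = 127.48 × ₹6.1 = ₹777.63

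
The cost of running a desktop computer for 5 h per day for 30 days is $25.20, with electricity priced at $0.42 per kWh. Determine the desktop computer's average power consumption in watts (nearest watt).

Energy = $25.20 ÷ $0.42/kWh = 60 kWh
Runtime = 5 h/day × 30 days = 150 h
Power = 60 kWh ÷ 150 h = 0.4 kW = 400 W

400 W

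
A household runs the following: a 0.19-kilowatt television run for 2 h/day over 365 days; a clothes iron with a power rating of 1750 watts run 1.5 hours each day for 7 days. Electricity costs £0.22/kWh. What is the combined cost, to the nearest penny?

television: Runtime = 2 h/day × 365 days = 730 h
television: 0.19 kW × 730 h = 138.7 kWh
clothes iron: Runtime = 1.5 h/day × 7 days = 10.5 h
clothes iron: 1.75 kW × 10.5 h = 18.375 kWh
Total energy = 157.075 kWh
Cost = 157.075 × £0.22 = £34.56

£34.56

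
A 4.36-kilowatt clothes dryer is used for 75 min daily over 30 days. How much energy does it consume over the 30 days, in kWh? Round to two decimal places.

163.50 kWh

Runtime = 75 min × 30 = 2250 min = 37.5 h
Energy = 4.36 kW × 37.5 h = 163.5 kWh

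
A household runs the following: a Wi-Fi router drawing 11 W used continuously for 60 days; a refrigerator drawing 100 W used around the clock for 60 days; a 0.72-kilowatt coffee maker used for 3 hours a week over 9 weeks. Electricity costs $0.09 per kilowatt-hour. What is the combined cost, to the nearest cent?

$16.14

Wi-Fi router: Runtime = 24 h × 60 = 1440 h
Wi-Fi router: 0.011 kW × 1440 h = 15.84 kWh
refrigerator: Runtime = 24 h × 60 = 1440 h
refrigerator: 0.1 kW × 1440 h = 144 kWh
coffee maker: Runtime = 3 h/week × 9 weeks = 27 h
coffee maker: 0.72 kW × 27 h = 19.44 kWh
Total energy = 179.28 kWh
Cost = 179.28 × $0.09 = $16.14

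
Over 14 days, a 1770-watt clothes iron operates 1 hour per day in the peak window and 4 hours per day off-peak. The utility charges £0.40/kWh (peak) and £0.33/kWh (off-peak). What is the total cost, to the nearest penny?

Peak energy = 1.77 kW × 1 h × 14 = 24.78 kWh
Off-peak energy = 1.77 kW × 4 h × 14 = 99.12 kWh
Cost = 24.78 × £0.40 + 99.12 × £0.33 = £9.912 + £32.7096 = £42.62

£42.62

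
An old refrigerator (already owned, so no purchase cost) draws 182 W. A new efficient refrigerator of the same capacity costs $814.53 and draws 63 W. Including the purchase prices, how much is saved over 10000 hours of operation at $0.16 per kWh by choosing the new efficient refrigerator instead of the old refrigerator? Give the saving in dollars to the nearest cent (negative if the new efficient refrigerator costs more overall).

-$624.13

old refrigerator: $0.00 + (182/1000) kW × 10000 h × $0.16 = $0.00 + $291.2 = $291.2
new efficient refrigerator: $814.53 + (63/1000) kW × 10000 h × $0.16 = $814.53 + $100.8 = $915.33
Saving = $291.2 − $915.33 = −$624.13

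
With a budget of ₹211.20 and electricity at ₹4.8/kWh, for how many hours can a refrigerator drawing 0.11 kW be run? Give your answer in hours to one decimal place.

Energy available = ₹211.20 ÷ ₹4.8/kWh = 44 kWh
Hours = 44 kWh ÷ 0.11 kW = 400.0 h

400.0 h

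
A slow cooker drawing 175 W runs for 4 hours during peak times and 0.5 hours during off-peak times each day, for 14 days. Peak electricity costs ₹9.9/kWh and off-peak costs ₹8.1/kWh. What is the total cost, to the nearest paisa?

₹106.94

Peak energy = 0.175 kW × 4 h × 14 = 9.8 kWh
Off-peak energy = 0.175 kW × 0.5 h × 14 = 1.225 kWh
Cost = 9.8 × ₹9.9 + 1.225 × ₹8.1 = ₹97.02 + ₹9.9225 = ₹106.94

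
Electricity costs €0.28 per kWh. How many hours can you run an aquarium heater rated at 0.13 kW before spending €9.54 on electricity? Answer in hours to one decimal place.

262.1 h

Energy available = €9.54 ÷ €0.28/kWh = 34.0714 kWh
Hours = 34.0714 kWh ÷ 0.13 kW = 262.1 h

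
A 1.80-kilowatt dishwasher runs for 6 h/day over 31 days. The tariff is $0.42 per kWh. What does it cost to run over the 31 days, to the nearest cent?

$140.62

Runtime = 6 h/day × 31 days = 186 h
Energy = 1.8 kW × 186 h = 334.8 kWh
Cost = 334.8 kWh × $0.42/kWh = $140.62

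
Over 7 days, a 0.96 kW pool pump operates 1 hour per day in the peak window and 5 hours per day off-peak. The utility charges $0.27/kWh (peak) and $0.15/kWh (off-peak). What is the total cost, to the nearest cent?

$6.85

Peak energy = 0.96 kW × 1 h × 7 = 6.72 kWh
Off-peak energy = 0.96 kW × 5 h × 7 = 33.6 kWh
Cost = 6.72 × $0.27 + 33.6 × $0.15 = $1.8144 + $5.04 = $6.85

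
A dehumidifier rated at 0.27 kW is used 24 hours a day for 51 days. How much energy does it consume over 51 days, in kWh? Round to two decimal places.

330.48 kWh

Runtime = 24 h × 51 = 1224 h
Energy = 0.27 kW × 1224 h = 330.48 kWh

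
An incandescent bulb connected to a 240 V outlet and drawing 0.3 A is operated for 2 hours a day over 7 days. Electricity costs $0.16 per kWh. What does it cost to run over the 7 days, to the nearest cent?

$0.16

Power = 0.3 A × 240 V = 72 W = 0.072 kW
Runtime = 2 h/day × 7 days = 14 h
Energy = 0.072 kW × 14 h = 1.008 kWh
Cost = 1.008 kWh × $0.16/kWh = $0.16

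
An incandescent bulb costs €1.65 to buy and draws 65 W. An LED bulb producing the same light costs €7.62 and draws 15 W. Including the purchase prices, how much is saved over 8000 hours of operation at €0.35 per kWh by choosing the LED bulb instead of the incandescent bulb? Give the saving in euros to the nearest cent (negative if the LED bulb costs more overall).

incandescent bulb: €1.65 + (65/1000) kW × 8000 h × €0.35 = €1.65 + €182 = €183.65
LED bulb: €7.62 + (15/1000) kW × 8000 h × €0.35 = €7.62 + €42 = €49.62
Saving = €183.65 − €49.62 = €134.03

€134.03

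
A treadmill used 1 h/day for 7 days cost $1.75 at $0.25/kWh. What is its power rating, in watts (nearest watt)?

1000 W

Energy = $1.75 ÷ $0.25/kWh = 7 kWh
Runtime = 1 h/day × 7 days = 7 h
Power = 7 kWh ÷ 7 h = 1 kW = 1000 W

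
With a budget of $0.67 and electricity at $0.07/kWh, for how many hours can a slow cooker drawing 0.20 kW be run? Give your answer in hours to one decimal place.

Energy available = $0.67 ÷ $0.07/kWh = 9.5714 kWh
Hours = 9.5714 kWh ÷ 0.2 kW = 47.9 h

47.9 h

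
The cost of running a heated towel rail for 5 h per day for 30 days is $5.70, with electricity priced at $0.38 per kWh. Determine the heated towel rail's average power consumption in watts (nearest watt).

Energy = $5.70 ÷ $0.38/kWh = 15 kWh
Runtime = 5 h/day × 30 days = 150 h
Power = 15 kWh ÷ 150 h = 0.1 kW = 100 W

100 W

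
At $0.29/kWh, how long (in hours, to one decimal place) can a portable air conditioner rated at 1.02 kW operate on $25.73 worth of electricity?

Energy available = $25.73 ÷ $0.29/kWh = 88.7241 kWh
Hours = 88.7241 kWh ÷ 1.02 kW = 87.0 h

87.0 h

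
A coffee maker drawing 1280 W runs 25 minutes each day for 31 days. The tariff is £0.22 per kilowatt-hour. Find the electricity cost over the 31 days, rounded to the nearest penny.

Runtime = 25 min × 31 = 775 min = 12.916666… h
Energy = 1.28 kW × 12.916666… h = 16.533333… kWh
Cost = 16.533333… kWh × £0.22/kWh = £3.64

£3.64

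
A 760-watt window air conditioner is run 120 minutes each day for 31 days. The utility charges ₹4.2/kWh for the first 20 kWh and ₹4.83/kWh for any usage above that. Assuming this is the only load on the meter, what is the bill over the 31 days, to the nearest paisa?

₹214.99

Runtime = 120 min × 31 = 3720 min = 62 h
Energy = 0.76 kW × 62 h = 47.12 kWh
Tier 1 (0–20 kWh): 20 × ₹4.2 = ₹84
Above 20 kWh: 27.12 × ₹4.83 = ₹130.9896
Bill = ₹214.99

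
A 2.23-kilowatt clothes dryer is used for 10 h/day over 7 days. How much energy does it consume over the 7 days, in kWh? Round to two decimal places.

Runtime = 10 h/day × 7 days = 70 h
Energy = 2.23 kW × 70 h = 156.1 kWh

156.10 kWh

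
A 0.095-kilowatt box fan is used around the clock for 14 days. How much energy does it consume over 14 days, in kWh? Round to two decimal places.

Runtime = 24 h × 14 = 336 h
Energy = 0.095 kW × 336 h = 31.92 kWh

31.92 kWh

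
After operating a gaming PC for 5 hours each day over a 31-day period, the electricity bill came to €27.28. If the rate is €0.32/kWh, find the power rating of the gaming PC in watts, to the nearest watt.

Energy = €27.28 ÷ €0.32/kWh = 85.25 kWh
Runtime = 5 h/day × 31 days = 155 h
Power = 85.25 kWh ÷ 155 h = 0.55 kW = 550 W

550 W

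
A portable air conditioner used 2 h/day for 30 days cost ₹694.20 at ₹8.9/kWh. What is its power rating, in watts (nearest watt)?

1300 W

Energy = ₹694.20 ÷ ₹8.9/kWh = 78 kWh
Runtime = 2 h/day × 30 days = 60 h
Power = 78 kWh ÷ 60 h = 1.3 kW = 1300 W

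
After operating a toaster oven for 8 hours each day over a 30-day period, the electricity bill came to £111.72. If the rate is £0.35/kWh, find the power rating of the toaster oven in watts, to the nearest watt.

Energy = £111.72 ÷ £0.35/kWh = 319.2 kWh
Runtime = 8 h/day × 30 days = 240 h
Power = 319.2 kWh ÷ 240 h = 1.33 kW = 1330 W

1330 W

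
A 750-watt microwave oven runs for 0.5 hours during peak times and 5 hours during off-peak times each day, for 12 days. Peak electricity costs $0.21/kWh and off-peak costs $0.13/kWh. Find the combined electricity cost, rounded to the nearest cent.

$6.80

Peak energy = 0.75 kW × 0.5 h × 12 = 4.5 kWh
Off-peak energy = 0.75 kW × 5 h × 12 = 45 kWh
Cost = 4.5 × $0.21 + 45 × $0.13 = $0.945 + $5.85 = $6.80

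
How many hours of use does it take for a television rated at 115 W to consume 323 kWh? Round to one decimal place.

Hours = 323 kWh ÷ 0.115 kW = 2808.7 h

2808.7 h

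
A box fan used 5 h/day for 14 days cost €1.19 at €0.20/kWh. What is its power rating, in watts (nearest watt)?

Energy = €1.19 ÷ €0.20/kWh = 5.95 kWh
Runtime = 5 h/day × 14 days = 70 h
Power = 5.95 kWh ÷ 70 h = 0.085 kW = 85 W

85 W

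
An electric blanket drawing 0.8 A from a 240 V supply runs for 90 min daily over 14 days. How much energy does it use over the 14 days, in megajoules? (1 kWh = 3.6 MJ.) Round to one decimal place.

Power = 0.8 A × 240 V = 192 W = 0.192 kW
Runtime = 90 min × 14 = 1260 min = 21 h
Energy = 0.192 kW × 21 h = 4.032 kWh
= 4.032 × 3.6 MJ = 14.5 MJ

14.5 MJ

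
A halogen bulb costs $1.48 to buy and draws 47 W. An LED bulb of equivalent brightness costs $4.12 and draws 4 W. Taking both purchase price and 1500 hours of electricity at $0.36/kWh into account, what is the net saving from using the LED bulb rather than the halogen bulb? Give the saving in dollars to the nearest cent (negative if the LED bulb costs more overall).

halogen bulb: $1.48 + (47/1000) kW × 1500 h × $0.36 = $1.48 + $25.38 = $26.86
LED bulb: $4.12 + (4/1000) kW × 1500 h × $0.36 = $4.12 + $2.16 = $6.28
Saving = $26.86 − $6.28 = $20.58

$20.58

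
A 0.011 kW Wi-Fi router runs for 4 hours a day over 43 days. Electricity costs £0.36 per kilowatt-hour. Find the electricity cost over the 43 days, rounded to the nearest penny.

£0.68

Runtime = 4 h/day × 43 days = 172 h
Energy = 0.011 kW × 172 h = 1.892 kWh
Cost = 1.892 kWh × £0.36/kWh = £0.68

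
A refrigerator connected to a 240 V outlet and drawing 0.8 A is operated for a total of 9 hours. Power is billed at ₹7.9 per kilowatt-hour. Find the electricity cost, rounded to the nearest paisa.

Power = 0.8 A × 240 V = 192 W = 0.192 kW
Energy = 0.192 kW × 9 h = 1.728 kWh
Cost = 1.728 kWh × ₹7.9/kWh = ₹13.65

₹13.65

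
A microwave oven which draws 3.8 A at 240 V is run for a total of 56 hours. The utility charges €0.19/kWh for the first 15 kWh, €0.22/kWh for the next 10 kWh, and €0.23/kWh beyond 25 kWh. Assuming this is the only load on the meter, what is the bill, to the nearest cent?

Power = 3.8 A × 240 V = 912 W = 0.912 kW
Energy = 0.912 kW × 56 h = 51.072 kWh
Tier 1 (0–15 kWh): 15 × €0.19 = €2.85
Tier 2 (15–25 kWh): 10 × €0.22 = €2.2
Above 25 kWh: 26.072 × €0.23 = €5.99656
Bill = €11.05

€11.05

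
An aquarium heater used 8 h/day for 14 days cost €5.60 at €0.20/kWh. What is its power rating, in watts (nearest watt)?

250 W

Energy = €5.60 ÷ €0.20/kWh = 28 kWh
Runtime = 8 h/day × 14 days = 112 h
Power = 28 kWh ÷ 112 h = 0.25 kW = 250 W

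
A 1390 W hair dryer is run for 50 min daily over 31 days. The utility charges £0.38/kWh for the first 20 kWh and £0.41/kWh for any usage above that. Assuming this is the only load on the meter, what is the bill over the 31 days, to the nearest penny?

£14.12

Runtime = 50 min × 31 = 1550 min = 25.833333… h
Energy = 1.39 kW × 25.833333… h = 35.908333… kWh
Tier 1 (0–20 kWh): 20 × £0.38 = £7.6
Above 20 kWh: 15.908333… × £0.41 = £6.522416…
Bill = £14.12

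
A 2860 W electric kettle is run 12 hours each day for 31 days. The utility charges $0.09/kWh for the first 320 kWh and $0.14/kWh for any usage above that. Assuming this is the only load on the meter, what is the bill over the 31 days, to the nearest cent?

$132.95

Runtime = 12 h/day × 31 days = 372 h
Energy = 2.86 kW × 372 h = 1063.92 kWh
Tier 1 (0–320 kWh): 320 × $0.09 = $28.8
Above 320 kWh: 743.92 × $0.14 = $104.1488
Bill = $132.95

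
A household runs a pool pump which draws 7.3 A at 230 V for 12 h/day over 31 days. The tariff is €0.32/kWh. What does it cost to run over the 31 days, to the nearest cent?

€199.87

Power = 7.3 A × 230 V = 1679 W = 1.679 kW
Runtime = 12 h/day × 31 days = 372 h
Energy = 1.679 kW × 372 h = 624.588 kWh
Cost = 624.588 kWh × €0.32/kWh = €199.87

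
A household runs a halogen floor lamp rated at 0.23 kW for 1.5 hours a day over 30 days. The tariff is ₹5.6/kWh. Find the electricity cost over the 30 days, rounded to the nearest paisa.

Runtime = 1.5 h/day × 30 days = 45 h
Energy = 0.23 kW × 45 h = 10.35 kWh
Cost = 10.35 kWh × ₹5.6/kWh = ₹57.96

₹57.96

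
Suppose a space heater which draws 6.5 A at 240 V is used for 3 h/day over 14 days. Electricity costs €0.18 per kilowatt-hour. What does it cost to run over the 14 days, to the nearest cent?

Power = 6.5 A × 240 V = 1560 W = 1.56 kW
Runtime = 3 h/day × 14 days = 42 h
Energy = 1.56 kW × 42 h = 65.52 kWh
Cost = 65.52 kWh × €0.18/kWh = €11.79

€11.79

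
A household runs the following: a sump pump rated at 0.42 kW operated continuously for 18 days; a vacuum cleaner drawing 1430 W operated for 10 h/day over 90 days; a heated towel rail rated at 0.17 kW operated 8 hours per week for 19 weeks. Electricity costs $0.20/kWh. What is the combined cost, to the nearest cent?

$298.86

sump pump: Runtime = 24 h × 18 = 432 h
sump pump: 0.42 kW × 432 h = 181.44 kWh
vacuum cleaner: Runtime = 10 h/day × 90 days = 900 h
vacuum cleaner: 1.43 kW × 900 h = 1287 kWh
heated towel rail: Runtime = 8 h/week × 19 weeks = 152 h
heated towel rail: 0.17 kW × 152 h = 25.84 kWh
Total energy = 1494.28 kWh
Cost = 1494.28 × $0.20 = $298.86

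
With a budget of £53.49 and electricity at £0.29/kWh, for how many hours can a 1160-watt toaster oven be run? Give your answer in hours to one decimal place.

159.0 h

Energy available = £53.49 ÷ £0.29/kWh = 184.4483 kWh
Hours = 184.4483 kWh ÷ 1.16 kW = 159.0 h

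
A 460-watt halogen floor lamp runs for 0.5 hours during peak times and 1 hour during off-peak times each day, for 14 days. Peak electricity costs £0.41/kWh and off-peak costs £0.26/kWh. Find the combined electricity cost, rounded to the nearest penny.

£2.99

Peak energy = 0.46 kW × 0.5 h × 14 = 3.22 kWh
Off-peak energy = 0.46 kW × 1 h × 14 = 6.44 kWh
Cost = 3.22 × £0.41 + 6.44 × £0.26 = £1.3202 + £1.6744 = £2.99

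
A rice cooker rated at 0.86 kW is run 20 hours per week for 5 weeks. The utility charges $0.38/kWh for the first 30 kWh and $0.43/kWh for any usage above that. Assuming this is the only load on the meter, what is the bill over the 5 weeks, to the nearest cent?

Runtime = 20 h/week × 5 weeks = 100 h
Energy = 0.86 kW × 100 h = 86 kWh
Tier 1 (0–30 kWh): 30 × $0.38 = $11.4
Above 30 kWh: 56 × $0.43 = $24.08
Bill = $35.48

$35.48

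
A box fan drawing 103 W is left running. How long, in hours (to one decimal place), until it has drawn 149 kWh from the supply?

1446.6 h

Hours = 149 kWh ÷ 0.103 kW = 1446.6 h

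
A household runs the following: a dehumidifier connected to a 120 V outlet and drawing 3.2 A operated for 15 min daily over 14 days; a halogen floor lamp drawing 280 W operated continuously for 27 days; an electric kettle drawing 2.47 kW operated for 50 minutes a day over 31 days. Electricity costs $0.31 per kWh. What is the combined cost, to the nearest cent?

dehumidifier: Power = 3.2 A × 120 V = 384 W = 0.384 kW
dehumidifier: Runtime = 15 min × 14 = 210 min = 3.5 h
dehumidifier: 0.384 kW × 3.5 h = 1.344 kWh
halogen floor lamp: Runtime = 24 h × 27 = 648 h
halogen floor lamp: 0.28 kW × 648 h = 181.44 kWh
electric kettle: Runtime = 50 min × 31 = 1550 min = 25.833333… h
electric kettle: 2.47 kW × 25.833333… h = 63.808333… kWh
Total energy = 246.592333… kWh
Cost = 246.592333… × $0.31 = $76.44

$76.44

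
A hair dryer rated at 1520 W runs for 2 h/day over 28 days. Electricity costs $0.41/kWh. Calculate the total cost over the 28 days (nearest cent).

Runtime = 2 h/day × 28 days = 56 h
Energy = 1.52 kW × 56 h = 85.12 kWh
Cost = 85.12 kWh × $0.41/kWh = $34.90

$34.90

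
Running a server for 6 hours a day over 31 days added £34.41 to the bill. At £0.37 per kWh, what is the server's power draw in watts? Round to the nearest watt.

Energy = £34.41 ÷ £0.37/kWh = 93 kWh
Runtime = 6 h/day × 31 days = 186 h
Power = 93 kWh ÷ 186 h = 0.5 kW = 500 W

500 W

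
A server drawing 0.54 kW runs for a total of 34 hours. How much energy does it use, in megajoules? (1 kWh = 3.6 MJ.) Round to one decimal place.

Energy = 0.54 kW × 34 h = 18.36 kWh
= 18.36 × 3.6 MJ = 66.1 MJ

66.1 MJ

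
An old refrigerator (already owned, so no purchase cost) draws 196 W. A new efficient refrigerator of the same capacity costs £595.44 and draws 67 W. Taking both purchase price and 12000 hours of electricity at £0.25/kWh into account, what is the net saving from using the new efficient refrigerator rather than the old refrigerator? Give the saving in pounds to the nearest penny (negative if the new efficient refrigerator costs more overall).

old refrigerator: £0.00 + (196/1000) kW × 12000 h × £0.25 = £0.00 + £588 = £588
new efficient refrigerator: £595.44 + (67/1000) kW × 12000 h × £0.25 = £595.44 + £201 = £796.44
Saving = £588 − £796.44 = −£208.44

-£208.44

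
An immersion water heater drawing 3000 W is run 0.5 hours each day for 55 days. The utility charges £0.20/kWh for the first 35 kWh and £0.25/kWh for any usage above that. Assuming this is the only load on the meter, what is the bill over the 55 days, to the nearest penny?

Runtime = 0.5 h/day × 55 days = 27.5 h
Energy = 3 kW × 27.5 h = 82.5 kWh
Tier 1 (0–35 kWh): 35 × £0.20 = £7
Above 35 kWh: 47.5 × £0.25 = £11.875
Bill = £18.88

£18.88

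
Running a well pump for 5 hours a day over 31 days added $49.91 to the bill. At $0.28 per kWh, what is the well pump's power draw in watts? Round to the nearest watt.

1150 W

Energy = $49.91 ÷ $0.28/kWh = 178.25 kWh
Runtime = 5 h/day × 31 days = 155 h
Power = 178.25 kWh ÷ 155 h = 1.15 kW = 1150 W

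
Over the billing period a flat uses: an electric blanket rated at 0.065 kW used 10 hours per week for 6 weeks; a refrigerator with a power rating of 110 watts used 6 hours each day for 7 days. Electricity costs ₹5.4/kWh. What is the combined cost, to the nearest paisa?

₹46.01

electric blanket: Runtime = 10 h/week × 6 weeks = 60 h
electric blanket: 0.065 kW × 60 h = 3.9 kWh
refrigerator: Runtime = 6 h/day × 7 days = 42 h
refrigerator: 0.11 kW × 42 h = 4.62 kWh
Total energy = 8.52 kWh
Cost = 8.52 × ₹5.4 = ₹46.01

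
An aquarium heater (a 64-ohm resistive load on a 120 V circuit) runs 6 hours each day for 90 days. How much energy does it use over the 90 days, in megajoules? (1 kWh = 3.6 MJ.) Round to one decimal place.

Power = V²/R = 120²/64 = 225 W = 0.225 kW
Runtime = 6 h/day × 90 days = 540 h
Energy = 0.225 kW × 540 h = 121.5 kWh
= 121.5 × 3.6 MJ = 437.4 MJ

437.4 MJ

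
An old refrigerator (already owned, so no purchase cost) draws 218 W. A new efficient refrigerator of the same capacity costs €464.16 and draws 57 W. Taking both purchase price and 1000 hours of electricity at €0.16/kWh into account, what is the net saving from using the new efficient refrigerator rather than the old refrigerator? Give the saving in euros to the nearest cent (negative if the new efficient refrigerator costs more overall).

old refrigerator: €0.00 + (218/1000) kW × 1000 h × €0.16 = €0.00 + €34.88 = €34.88
new efficient refrigerator: €464.16 + (57/1000) kW × 1000 h × €0.16 = €464.16 + €9.12 = €473.28
Saving = €34.88 − €473.28 = −€438.4

-€438.40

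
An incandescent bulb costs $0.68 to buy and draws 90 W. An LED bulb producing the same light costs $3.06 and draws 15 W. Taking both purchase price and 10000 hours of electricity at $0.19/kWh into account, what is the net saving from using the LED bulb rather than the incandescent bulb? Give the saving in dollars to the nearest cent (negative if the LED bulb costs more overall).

incandescent bulb: $0.68 + (90/1000) kW × 10000 h × $0.19 = $0.68 + $171 = $171.68
LED bulb: $3.06 + (15/1000) kW × 10000 h × $0.19 = $3.06 + $28.5 = $31.56
Saving = $171.68 − $31.56 = $140.12

$140.12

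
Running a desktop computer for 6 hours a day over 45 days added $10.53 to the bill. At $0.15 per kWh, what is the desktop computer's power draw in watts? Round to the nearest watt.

Energy = $10.53 ÷ $0.15/kWh = 70.2 kWh
Runtime = 6 h/day × 45 days = 270 h
Power = 70.2 kWh ÷ 270 h = 0.26 kW = 260 W

260 W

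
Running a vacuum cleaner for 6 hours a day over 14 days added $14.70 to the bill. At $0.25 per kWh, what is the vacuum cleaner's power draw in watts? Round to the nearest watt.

Energy = $14.70 ÷ $0.25/kWh = 58.8 kWh
Runtime = 6 h/day × 14 days = 84 h
Power = 58.8 kWh ÷ 84 h = 0.7 kW = 700 W

700 W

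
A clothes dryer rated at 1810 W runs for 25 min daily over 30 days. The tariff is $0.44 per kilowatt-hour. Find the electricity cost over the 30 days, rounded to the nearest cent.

$9.96

Runtime = 25 min × 30 = 750 min = 12.5 h
Energy = 1.81 kW × 12.5 h = 22.625 kWh
Cost = 22.625 kWh × $0.44/kWh = $9.96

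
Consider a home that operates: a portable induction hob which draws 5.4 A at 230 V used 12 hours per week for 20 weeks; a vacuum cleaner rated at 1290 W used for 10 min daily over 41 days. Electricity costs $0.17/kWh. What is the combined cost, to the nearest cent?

portable induction hob: Power = 5.4 A × 230 V = 1242 W = 1.242 kW
portable induction hob: Runtime = 12 h/week × 20 weeks = 240 h
portable induction hob: 1.242 kW × 240 h = 298.08 kWh
vacuum cleaner: Runtime = 10 min × 41 = 410 min = 6.833333… h
vacuum cleaner: 1.29 kW × 6.833333… h = 8.815 kWh
Total energy = 306.895 kWh
Cost = 306.895 × $0.17 = $52.17

$52.17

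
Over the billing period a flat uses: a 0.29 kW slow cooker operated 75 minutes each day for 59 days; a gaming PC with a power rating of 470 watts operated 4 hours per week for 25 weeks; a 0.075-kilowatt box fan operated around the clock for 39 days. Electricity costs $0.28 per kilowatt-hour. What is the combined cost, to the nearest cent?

slow cooker: Runtime = 75 min × 59 = 4425 min = 73.75 h
slow cooker: 0.29 kW × 73.75 h = 21.3875 kWh
gaming PC: Runtime = 4 h/week × 25 weeks = 100 h
gaming PC: 0.47 kW × 100 h = 47 kWh
box fan: Runtime = 24 h × 39 = 936 h
box fan: 0.075 kW × 936 h = 70.2 kWh
Total energy = 138.5875 kWh
Cost = 138.5875 × $0.28 = $38.80

$38.80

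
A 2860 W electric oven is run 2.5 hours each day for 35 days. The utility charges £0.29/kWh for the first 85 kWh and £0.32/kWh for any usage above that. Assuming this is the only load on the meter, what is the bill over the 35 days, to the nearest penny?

£77.53

Runtime = 2.5 h/day × 35 days = 87.5 h
Energy = 2.86 kW × 87.5 h = 250.25 kWh
Tier 1 (0–85 kWh): 85 × £0.29 = £24.65
Above 85 kWh: 165.25 × £0.32 = £52.88
Bill = £77.53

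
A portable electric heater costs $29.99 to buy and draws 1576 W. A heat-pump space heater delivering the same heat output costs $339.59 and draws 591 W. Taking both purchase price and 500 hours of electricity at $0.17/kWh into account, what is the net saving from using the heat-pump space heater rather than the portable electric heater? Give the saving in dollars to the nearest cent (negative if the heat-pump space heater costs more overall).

-$225.88

portable electric heater: $29.99 + (1576/1000) kW × 500 h × $0.17 = $29.99 + $133.96 = $163.95
heat-pump space heater: $339.59 + (591/1000) kW × 500 h × $0.17 = $339.59 + $50.235 = $389.825
Saving = $163.95 − $389.825 = −$225.875 → -$225.88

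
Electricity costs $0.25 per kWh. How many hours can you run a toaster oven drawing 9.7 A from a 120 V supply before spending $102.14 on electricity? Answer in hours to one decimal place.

351.0 h

Power = 9.7 A × 120 V = 1164 W = 1.164 kW
Energy available = $102.14 ÷ $0.25/kWh = 408.56 kWh
Hours = 408.56 kWh ÷ 1.164 kW = 351.0 h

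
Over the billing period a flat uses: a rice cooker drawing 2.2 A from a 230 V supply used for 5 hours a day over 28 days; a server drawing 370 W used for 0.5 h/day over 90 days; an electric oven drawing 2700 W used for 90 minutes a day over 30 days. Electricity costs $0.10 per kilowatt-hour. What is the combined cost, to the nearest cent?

$20.90

rice cooker: Power = 2.2 A × 230 V = 506 W = 0.506 kW
rice cooker: Runtime = 5 h/day × 28 days = 140 h
rice cooker: 0.506 kW × 140 h = 70.84 kWh
server: Runtime = 0.5 h/day × 90 days = 45 h
server: 0.37 kW × 45 h = 16.65 kWh
electric oven: Runtime = 90 min × 30 = 2700 min = 45 h
electric oven: 2.7 kW × 45 h = 121.5 kWh
Total energy = 208.99 kWh
Cost = 208.99 × $0.10 = $20.90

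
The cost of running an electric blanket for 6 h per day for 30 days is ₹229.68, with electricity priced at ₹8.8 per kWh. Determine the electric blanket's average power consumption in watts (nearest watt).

145 W

Energy = ₹229.68 ÷ ₹8.8/kWh = 26.1 kWh
Runtime = 6 h/day × 30 days = 180 h
Power = 26.1 kWh ÷ 180 h = 0.145 kW = 145 W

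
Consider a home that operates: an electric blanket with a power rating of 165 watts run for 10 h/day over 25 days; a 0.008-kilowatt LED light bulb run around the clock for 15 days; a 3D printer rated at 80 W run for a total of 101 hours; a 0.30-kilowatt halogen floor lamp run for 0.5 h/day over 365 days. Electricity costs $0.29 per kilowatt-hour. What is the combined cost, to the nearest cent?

$31.02

electric blanket: Runtime = 10 h/day × 25 days = 250 h
electric blanket: 0.165 kW × 250 h = 41.25 kWh
LED light bulb: Runtime = 24 h × 15 = 360 h
LED light bulb: 0.008 kW × 360 h = 2.88 kWh
3D printer: 0.08 kW × 101 h = 8.08 kWh
halogen floor lamp: Runtime = 0.5 h/day × 365 days = 182.5 h
halogen floor lamp: 0.3 kW × 182.5 h = 54.75 kWh
Total energy = 106.96 kWh
Cost = 106.96 × $0.29 = $31.02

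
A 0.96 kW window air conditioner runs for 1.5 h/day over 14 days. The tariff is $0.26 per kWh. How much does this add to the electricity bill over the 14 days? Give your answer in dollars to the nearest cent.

Runtime = 1.5 h/day × 14 days = 21 h
Energy = 0.96 kW × 21 h = 20.16 kWh
Cost = 20.16 kWh × $0.26/kWh = $5.24

$5.24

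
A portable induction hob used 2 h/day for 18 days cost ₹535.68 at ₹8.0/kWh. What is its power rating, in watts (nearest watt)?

1860 W

Energy = ₹535.68 ÷ ₹8.0/kWh = 66.96 kWh
Runtime = 2 h/day × 18 days = 36 h
Power = 66.96 kWh ÷ 36 h = 1.86 kW = 1860 W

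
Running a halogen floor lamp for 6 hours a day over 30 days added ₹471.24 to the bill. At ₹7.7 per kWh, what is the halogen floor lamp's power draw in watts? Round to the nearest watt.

340 W

Energy = ₹471.24 ÷ ₹7.7/kWh = 61.2 kWh
Runtime = 6 h/day × 30 days = 180 h
Power = 61.2 kWh ÷ 180 h = 0.34 kW = 340 W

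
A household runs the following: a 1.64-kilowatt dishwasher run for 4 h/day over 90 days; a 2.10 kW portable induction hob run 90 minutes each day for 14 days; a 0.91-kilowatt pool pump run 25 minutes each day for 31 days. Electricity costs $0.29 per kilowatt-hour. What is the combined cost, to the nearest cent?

dishwasher: Runtime = 4 h/day × 90 days = 360 h
dishwasher: 1.64 kW × 360 h = 590.4 kWh
portable induction hob: Runtime = 90 min × 14 = 1260 min = 21 h
portable induction hob: 2.1 kW × 21 h = 44.1 kWh
pool pump: Runtime = 25 min × 31 = 775 min = 12.916666… h
pool pump: 0.91 kW × 12.916666… h = 11.754166… kWh
Total energy = 646.254166… kWh
Cost = 646.254166… × $0.29 = $187.41

$187.41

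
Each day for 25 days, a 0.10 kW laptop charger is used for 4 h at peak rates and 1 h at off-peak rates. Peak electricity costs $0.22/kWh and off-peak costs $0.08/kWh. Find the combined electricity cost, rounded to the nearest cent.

$2.40

Peak energy = 0.1 kW × 4 h × 25 = 10 kWh
Off-peak energy = 0.1 kW × 1 h × 25 = 2.5 kWh
Cost = 10 × $0.22 + 2.5 × $0.08 = $2.2 + $0.2 = $2.40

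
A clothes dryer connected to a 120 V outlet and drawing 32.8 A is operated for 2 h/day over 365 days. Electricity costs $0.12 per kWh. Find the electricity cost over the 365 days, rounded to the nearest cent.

$344.79

Power = 32.8 A × 120 V = 3936 W = 3.936 kW
Runtime = 2 h/day × 365 days = 730 h
Energy = 3.936 kW × 730 h = 2873.28 kWh
Cost = 2873.28 kWh × $0.12/kWh = $344.79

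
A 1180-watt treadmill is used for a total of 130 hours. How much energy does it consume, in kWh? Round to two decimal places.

153.40 kWh

Energy = 1.18 kW × 130 h = 153.4 kWh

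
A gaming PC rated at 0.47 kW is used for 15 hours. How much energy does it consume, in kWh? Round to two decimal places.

Energy = 0.47 kW × 15 h = 7.05 kWh

7.05 kWh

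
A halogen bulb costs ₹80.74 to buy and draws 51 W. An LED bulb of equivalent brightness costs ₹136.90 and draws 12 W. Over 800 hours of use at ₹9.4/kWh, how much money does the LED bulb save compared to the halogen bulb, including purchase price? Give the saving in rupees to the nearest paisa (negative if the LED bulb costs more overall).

₹237.12

halogen bulb: ₹80.74 + (51/1000) kW × 800 h × ₹9.4 = ₹80.74 + ₹383.52 = ₹464.26
LED bulb: ₹136.90 + (12/1000) kW × 800 h × ₹9.4 = ₹136.90 + ₹90.24 = ₹227.14
Saving = ₹464.26 − ₹227.14 = ₹237.12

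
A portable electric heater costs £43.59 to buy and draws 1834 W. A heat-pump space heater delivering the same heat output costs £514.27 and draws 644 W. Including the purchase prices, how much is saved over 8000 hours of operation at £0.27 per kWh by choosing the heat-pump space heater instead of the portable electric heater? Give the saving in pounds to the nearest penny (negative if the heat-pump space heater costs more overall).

£2099.72

portable electric heater: £43.59 + (1834/1000) kW × 8000 h × £0.27 = £43.59 + £3961.44 = £4005.03
heat-pump space heater: £514.27 + (644/1000) kW × 8000 h × £0.27 = £514.27 + £1391.04 = £1905.31
Saving = £4005.03 − £1905.31 = £2099.72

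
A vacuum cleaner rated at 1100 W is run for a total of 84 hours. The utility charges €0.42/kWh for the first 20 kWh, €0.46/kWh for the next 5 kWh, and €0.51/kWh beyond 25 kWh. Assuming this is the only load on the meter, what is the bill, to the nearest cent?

€45.07

Energy = 1.1 kW × 84 h = 92.4 kWh
Tier 1 (0–20 kWh): 20 × €0.42 = €8.4
Tier 2 (20–25 kWh): 5 × €0.46 = €2.3
Above 25 kWh: 67.4 × €0.51 = €34.374
Bill = €45.07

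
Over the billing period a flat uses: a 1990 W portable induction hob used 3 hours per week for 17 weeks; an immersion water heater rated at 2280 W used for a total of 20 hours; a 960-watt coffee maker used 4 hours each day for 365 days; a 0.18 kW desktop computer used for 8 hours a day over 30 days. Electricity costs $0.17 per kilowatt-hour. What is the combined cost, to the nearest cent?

$270.62

portable induction hob: Runtime = 3 h/week × 17 weeks = 51 h
portable induction hob: 1.99 kW × 51 h = 101.49 kWh
immersion water heater: 2.28 kW × 20 h = 45.6 kWh
coffee maker: Runtime = 4 h/day × 365 days = 1460 h
coffee maker: 0.96 kW × 1460 h = 1401.6 kWh
desktop computer: Runtime = 8 h/day × 30 days = 240 h
desktop computer: 0.18 kW × 240 h = 43.2 kWh
Total energy = 1591.89 kWh
Cost = 1591.89 × $0.17 = $270.62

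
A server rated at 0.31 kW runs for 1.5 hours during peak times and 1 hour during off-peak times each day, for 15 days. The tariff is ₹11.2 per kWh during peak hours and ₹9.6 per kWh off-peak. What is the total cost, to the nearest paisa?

₹122.76

Peak energy = 0.31 kW × 1.5 h × 15 = 6.975 kWh
Off-peak energy = 0.31 kW × 1 h × 15 = 4.65 kWh
Cost = 6.975 × ₹11.2 + 4.65 × ₹9.6 = ₹78.12 + ₹44.64 = ₹122.76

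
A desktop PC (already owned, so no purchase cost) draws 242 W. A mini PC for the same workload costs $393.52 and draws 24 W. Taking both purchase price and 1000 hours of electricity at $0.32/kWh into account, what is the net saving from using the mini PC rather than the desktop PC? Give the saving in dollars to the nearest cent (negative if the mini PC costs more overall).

-$323.76

desktop PC: $0.00 + (242/1000) kW × 1000 h × $0.32 = $0.00 + $77.44 = $77.44
mini PC: $393.52 + (24/1000) kW × 1000 h × $0.32 = $393.52 + $7.68 = $401.2
Saving = $77.44 − $401.2 = −$323.76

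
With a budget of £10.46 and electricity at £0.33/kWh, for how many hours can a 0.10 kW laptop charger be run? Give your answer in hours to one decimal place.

Energy available = £10.46 ÷ £0.33/kWh = 31.697 kWh
Hours = 31.697 kWh ÷ 0.1 kW = 317.0 h

317.0 h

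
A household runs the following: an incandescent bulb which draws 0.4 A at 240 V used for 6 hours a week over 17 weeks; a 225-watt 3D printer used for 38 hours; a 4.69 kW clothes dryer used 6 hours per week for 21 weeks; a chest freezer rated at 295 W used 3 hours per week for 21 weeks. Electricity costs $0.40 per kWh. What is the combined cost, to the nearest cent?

incandescent bulb: Power = 0.4 A × 240 V = 96 W = 0.096 kW
incandescent bulb: Runtime = 6 h/week × 17 weeks = 102 h
incandescent bulb: 0.096 kW × 102 h = 9.792 kWh
3D printer: 0.225 kW × 38 h = 8.55 kWh
clothes dryer: Runtime = 6 h/week × 21 weeks = 126 h
clothes dryer: 4.69 kW × 126 h = 590.94 kWh
chest freezer: Runtime = 3 h/week × 21 weeks = 63 h
chest freezer: 0.295 kW × 63 h = 18.585 kWh
Total energy = 627.867 kWh
Cost = 627.867 × $0.40 = $251.15

$251.15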